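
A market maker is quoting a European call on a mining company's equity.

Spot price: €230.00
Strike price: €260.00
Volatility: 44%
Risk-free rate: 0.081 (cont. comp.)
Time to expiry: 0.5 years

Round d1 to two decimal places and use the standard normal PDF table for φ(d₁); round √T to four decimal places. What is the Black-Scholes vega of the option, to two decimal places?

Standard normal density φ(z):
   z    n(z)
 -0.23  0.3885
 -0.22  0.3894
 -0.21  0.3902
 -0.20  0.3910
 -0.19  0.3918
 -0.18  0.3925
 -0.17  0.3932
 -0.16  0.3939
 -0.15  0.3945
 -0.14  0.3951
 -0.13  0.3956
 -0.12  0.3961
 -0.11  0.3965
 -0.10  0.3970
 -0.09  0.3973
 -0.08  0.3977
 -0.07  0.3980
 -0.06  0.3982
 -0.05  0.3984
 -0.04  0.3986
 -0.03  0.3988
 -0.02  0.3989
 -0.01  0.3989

64.48

T = 0.5;  σ√T = 0.3111
d₁ = [ln(230/260) + (0.081 + 0.44²/2)·0.5] / 0.3111 = [-0.1226 + 0.0889] / 0.3111 = -0.1083 → -0.11
√T = √0.5 = 0.7071
φ(d₁) = φ(-0.11) = 0.3965
vega = S·φ(d₁)·√T = 230·0.3965·0.7071 = 64.4840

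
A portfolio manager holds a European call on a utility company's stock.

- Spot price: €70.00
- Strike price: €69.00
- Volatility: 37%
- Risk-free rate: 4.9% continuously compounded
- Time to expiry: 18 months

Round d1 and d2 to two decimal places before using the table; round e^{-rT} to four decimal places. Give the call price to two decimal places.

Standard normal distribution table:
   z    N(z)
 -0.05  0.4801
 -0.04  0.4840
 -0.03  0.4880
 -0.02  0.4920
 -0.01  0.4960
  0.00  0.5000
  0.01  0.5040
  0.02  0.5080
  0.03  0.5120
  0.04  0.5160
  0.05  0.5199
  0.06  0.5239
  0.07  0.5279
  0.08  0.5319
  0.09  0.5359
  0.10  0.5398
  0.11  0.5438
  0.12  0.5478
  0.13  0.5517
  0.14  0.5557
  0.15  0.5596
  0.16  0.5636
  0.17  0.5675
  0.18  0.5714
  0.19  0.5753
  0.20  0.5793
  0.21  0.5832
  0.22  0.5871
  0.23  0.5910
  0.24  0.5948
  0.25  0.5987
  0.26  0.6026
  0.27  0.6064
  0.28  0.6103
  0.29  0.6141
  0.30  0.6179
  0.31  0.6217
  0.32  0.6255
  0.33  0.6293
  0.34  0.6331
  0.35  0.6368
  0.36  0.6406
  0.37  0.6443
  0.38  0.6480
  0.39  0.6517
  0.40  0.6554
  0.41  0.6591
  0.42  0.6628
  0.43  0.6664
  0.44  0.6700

€15.11

T = 1.5;  σ√T = 0.4532
d₁ = [ln(70/69) + (0.049 + 0.37²/2)·1.5] / 0.4532 = [0.0144 + 0.1762] / 0.4532 = 0.4205 ⇒ 0.42
d₂ = d₁ − σ√T = 0.4205 − 0.4532 = -0.0326 ⇒ -0.03
exp(−rT) = exp(−0.049·1.5) = 0.9291
C = 70·N(0.42) − 69·0.9291·N(-0.03) = 70·0.6628 − 69·0.9291·0.4880 = 46.3960 − 31.2847 = 15.1113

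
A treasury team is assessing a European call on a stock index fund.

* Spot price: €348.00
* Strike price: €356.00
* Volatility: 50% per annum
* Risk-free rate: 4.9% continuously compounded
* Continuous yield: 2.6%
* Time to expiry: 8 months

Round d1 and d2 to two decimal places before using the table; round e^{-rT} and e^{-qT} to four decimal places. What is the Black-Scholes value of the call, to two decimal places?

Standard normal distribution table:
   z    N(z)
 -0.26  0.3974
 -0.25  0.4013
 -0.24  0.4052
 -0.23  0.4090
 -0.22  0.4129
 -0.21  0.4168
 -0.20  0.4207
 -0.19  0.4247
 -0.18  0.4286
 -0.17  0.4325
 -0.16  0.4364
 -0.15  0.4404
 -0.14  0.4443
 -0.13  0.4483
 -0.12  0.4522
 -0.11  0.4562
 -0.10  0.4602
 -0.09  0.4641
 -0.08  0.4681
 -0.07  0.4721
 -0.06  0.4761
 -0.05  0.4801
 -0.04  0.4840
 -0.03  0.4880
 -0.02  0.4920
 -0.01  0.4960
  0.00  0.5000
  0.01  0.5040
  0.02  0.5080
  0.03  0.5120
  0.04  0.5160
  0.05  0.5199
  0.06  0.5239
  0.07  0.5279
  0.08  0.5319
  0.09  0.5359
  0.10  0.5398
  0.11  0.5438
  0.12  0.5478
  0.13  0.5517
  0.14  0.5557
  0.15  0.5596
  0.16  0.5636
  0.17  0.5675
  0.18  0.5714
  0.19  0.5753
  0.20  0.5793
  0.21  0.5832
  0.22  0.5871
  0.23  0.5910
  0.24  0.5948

€54.49

T = 0.6667;  σ√T = 0.4082
d₁ = [ln(348/356) + (0.049 − 0.026 + ½·0.5²)·0.6667] / (σ√T) = (-0.0227 + 0.0987) / 0.4082 = 0.1860 → 0.19
d₂ = 0.1860 − 0.4082 = -0.2222 → -0.22
e^(−qT) = e^(−0.026·0.6667) = 0.9828;  e^(−rT) = e^(−0.049·0.6667) = 0.9679
N(d₁) = N(0.19) = 0.5753;  N(d₂) = N(-0.22) = 0.4129
C = 348·0.9828·0.5753 − 356·0.9679·0.4129 = 196.7609 − 142.2739 = 54.4869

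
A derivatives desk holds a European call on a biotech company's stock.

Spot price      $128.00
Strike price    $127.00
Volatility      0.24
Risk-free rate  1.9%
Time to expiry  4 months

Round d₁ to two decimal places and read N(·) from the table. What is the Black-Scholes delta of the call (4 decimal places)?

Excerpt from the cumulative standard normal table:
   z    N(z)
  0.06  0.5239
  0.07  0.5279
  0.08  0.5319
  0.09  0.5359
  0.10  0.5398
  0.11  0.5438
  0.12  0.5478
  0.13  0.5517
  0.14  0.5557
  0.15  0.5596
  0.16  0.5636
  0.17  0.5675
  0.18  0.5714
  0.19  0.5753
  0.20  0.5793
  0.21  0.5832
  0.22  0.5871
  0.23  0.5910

0.5675

T = 0.3333;  σ√T = 0.1386
d₁ = [ln(128/127) + (0.019 + ½·0.24²)·0.3333] / (σ√T) = (0.0078 + 0.0159) / 0.1386 = 0.1716 ⇒ 0.17
N(d₁) = N(0.17) = 0.5675
Δ_call = N(d₁) = 0.5675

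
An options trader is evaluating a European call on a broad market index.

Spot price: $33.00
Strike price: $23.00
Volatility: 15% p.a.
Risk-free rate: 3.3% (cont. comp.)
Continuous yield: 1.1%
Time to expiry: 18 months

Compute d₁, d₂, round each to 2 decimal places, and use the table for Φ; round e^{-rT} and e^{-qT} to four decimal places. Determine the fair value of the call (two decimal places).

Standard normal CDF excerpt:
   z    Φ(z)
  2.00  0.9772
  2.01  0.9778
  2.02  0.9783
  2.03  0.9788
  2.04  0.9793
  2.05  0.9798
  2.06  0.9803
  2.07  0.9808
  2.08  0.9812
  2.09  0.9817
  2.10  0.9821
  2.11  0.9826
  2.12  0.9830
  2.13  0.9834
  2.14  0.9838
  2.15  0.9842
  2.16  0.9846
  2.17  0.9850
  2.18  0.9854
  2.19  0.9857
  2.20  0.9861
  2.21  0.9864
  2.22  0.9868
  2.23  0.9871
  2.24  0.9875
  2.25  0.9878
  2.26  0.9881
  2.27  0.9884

$10.61

σ√T = 0.15·√1.5 = 0.1837
d₁ = [ln(33/23) + (0.033 − 0.011 + 0.15²/2)·1.5] / 0.1837 = [0.3610 + 0.0499] / 0.1837 = 2.2366 which rounds to 2.24
d₂ = d₁ − σ√T = 2.2366 − 0.1837 = 2.0529 which rounds to 2.05
exp(−qT) = exp(−0.011·1.5) = 0.9836;  exp(−rT) = exp(−0.033·1.5) = 0.9517
N(d₁) = N(2.24) = 0.9875;  N(d₂) = N(2.05) = 0.9798
C = 33·0.9836·0.9875 − 23·0.9517·0.9798 = 32.0531 − 21.4469 = 10.6061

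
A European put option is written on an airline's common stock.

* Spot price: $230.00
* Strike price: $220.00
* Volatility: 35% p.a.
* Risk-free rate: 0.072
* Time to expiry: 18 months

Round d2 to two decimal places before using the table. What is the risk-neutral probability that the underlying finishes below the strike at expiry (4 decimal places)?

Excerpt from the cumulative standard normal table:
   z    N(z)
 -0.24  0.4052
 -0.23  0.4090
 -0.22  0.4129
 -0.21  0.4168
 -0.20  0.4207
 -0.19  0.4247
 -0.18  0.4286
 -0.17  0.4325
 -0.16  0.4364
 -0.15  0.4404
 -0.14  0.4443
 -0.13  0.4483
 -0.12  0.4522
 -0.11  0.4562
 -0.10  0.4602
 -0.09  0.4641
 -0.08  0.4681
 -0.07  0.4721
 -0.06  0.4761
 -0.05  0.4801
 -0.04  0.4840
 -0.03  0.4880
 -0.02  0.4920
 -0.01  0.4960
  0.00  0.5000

T = 1.5;  σ√T = 0.4287
d₁ = [ln(230/220) + (0.072 + ½·0.35²)·1.5] / (σ√T) = (0.0445 + 0.1999) / 0.4287 = 0.5700 ⇒ 0.57
d₂ = 0.5700 − 0.4287 = 0.1413 ⇒ 0.14
Pr(exercise) under Q = N(−d₂) = N(-0.14) = 0.4443

0.4443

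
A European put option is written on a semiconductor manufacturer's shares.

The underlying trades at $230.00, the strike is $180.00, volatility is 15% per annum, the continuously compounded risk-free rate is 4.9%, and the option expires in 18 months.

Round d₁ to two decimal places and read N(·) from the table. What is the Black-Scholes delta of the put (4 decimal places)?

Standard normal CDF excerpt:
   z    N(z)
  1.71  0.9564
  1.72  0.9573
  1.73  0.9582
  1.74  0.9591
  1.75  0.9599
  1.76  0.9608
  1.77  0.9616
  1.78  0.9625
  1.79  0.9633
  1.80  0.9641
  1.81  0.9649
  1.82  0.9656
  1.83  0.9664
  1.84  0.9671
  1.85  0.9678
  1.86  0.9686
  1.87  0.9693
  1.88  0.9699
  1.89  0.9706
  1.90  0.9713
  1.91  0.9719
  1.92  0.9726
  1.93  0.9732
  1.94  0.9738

-0.0336

T = 1.5;  σ√T = 0.1837
d₁ = [ln(230/180) + (0.049 + ½·0.15²)·1.5] / (σ√T) = (0.2451 + 0.0904) / 0.1837 = 1.8262 which rounds to 1.83
N(d₁) = N(1.83) = 0.9664
Δ_put = N(d₁) − 1 = 0.9664 − 1 = -0.0336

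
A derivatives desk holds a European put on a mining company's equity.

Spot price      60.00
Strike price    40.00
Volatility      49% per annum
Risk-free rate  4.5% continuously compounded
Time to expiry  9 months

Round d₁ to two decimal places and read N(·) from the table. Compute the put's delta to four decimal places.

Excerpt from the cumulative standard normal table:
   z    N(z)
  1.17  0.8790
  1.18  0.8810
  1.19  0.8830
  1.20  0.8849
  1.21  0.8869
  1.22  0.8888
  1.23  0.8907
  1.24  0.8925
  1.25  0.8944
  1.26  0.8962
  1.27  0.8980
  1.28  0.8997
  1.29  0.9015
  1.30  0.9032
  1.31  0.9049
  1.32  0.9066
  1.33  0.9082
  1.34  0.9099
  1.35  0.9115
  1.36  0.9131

T = 0.75;  σ√T = 0.4244
d₁ = [ln(60/40) + (0.045 + 0.49²/2)·0.75] / 0.4244 = [0.4055 + 0.1238] / 0.4244 = 1.2472 ≈ 1.25
N(d₁) = N(1.25) = 0.8944
Δ_put = N(d₁) − 1 = 0.8944 − 1 = -0.1056

-0.1056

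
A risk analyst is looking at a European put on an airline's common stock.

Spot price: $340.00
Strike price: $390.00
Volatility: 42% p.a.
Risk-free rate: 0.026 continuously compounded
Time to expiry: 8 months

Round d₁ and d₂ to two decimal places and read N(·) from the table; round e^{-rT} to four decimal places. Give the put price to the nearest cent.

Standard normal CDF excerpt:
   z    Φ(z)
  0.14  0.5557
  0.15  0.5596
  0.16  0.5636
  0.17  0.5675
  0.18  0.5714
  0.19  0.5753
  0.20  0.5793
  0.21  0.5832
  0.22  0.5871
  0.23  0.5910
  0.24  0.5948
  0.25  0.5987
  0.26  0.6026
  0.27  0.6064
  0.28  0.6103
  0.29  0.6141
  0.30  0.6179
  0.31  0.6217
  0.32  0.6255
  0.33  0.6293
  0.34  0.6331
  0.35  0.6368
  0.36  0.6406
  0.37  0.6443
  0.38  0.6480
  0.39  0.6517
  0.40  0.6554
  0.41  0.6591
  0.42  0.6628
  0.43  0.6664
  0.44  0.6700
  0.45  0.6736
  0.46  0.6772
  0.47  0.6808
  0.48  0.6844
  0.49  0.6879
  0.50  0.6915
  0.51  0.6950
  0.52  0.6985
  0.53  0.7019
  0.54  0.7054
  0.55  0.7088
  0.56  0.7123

$73.45

σ√T = 0.42·√0.6667 = 0.3429
ln(S/K) + (r + σ²/2)T = ln(340/390) + (0.026 + 0.42²/2)·0.6667 = -0.1372 + 0.0761 = -0.0611
d₁ = -0.0611 / 0.3429 = -0.1781 which rounds to -0.18
d₂ = d₁ − σ√T = -0.1781 − 0.3429 = -0.5210 which rounds to -0.52
exp(−rT) = exp(−0.026·0.6667) = 0.9828
P = 390·0.9828·N(0.52) − 340·N(0.18) = 390·0.9828·0.6985 − 340·0.5714 = 267.7295 − 194.2760 = 73.4535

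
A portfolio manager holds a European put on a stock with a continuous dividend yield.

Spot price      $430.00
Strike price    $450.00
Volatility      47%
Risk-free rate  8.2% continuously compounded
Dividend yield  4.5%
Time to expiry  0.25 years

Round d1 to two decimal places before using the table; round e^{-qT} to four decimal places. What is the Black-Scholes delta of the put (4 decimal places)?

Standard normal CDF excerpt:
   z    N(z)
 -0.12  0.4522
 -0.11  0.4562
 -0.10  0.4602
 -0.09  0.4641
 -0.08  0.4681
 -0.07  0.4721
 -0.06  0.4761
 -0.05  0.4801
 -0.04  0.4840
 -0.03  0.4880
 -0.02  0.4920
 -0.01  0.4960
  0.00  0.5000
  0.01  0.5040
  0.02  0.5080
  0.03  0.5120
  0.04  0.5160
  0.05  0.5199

σ√T = 0.47 × 0.5000 = 0.2350
d₁ = [ln(430/450) + (0.082 − 0.045 + 0.47²/2)·0.25] / 0.2350 = [-0.0455 + 0.0369] / 0.2350 = -0.0366 ≈ -0.04
N(d₁) = N(-0.04) = 0.4840
Δ_put = e^(−qT)·(N(d₁) − 1) = 0.9888·(0.4840 − 1) = -0.5102

-0.5102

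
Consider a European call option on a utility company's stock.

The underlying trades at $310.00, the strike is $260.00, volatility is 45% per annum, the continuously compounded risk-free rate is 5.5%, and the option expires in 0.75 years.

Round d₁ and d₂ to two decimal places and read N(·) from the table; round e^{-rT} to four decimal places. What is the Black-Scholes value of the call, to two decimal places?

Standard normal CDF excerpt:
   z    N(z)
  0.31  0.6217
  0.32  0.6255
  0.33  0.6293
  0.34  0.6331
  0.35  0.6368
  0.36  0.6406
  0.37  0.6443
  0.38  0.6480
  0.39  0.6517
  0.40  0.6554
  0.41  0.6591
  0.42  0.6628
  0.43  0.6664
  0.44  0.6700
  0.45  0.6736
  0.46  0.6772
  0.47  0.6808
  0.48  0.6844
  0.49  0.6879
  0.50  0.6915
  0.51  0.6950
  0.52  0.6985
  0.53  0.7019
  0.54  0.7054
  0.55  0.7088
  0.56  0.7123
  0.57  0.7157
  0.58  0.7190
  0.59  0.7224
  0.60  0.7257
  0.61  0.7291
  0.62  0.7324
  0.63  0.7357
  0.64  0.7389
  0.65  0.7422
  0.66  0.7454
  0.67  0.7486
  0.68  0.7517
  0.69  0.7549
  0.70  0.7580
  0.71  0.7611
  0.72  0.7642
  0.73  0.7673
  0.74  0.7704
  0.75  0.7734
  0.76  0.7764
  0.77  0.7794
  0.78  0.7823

σ√T = 0.45 × 0.8660 = 0.3897
ln(S/K) + (r + σ²/2)T = ln(310/260) + (0.055 + 0.45²/2)·0.75 = 0.1759 + 0.1172 = 0.2931
d₁ = 0.2931 / 0.3897 = 0.7520 → 0.75
d₂ = d₁ − σ√T = 0.7520 − 0.3897 = 0.3623 → 0.36
e^(−rT) = e^(−0.055·0.75) = 0.9596
N(d₁) = N(0.75) = 0.7734;  N(d₂) = N(0.36) = 0.6406
C = 310·0.7734 − 260·0.9596·0.6406 = 239.7540 − 159.8271 = 79.9269

$79.93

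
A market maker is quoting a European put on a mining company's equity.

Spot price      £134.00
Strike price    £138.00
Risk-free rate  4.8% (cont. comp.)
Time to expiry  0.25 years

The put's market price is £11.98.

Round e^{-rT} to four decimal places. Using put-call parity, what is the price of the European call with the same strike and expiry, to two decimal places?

exp(−rT) = exp(−0.048·0.25) = 0.9881
Put-call parity: C − P = S − K·e^(−rT) = 134 − 138·0.9881 = 134 − 136.3578 = -2.3578
C = P + (C − P) = 11.98 + (-2.3578) = 9.6222

£9.62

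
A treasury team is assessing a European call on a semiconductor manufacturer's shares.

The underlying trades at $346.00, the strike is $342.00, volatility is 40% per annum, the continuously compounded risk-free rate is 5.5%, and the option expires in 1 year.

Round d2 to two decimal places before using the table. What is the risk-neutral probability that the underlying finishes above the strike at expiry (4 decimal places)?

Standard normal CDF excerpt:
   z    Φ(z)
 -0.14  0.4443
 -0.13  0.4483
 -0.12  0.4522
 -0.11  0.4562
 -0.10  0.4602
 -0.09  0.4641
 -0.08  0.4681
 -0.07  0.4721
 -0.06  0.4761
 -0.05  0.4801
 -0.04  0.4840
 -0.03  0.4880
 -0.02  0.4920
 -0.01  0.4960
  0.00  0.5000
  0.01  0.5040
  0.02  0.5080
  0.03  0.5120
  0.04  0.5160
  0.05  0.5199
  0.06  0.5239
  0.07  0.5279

0.4880

σ√T = 0.4·√1 = 0.4000
d₁ = [ln(346/342) + (0.055 + 0.4²/2)·1] / 0.4000 = [0.0116 + 0.1350] / 0.4000 = 0.3666 → 0.37
d₂ = d₁ − σ√T = 0.3666 − 0.4000 = -0.0334 → -0.03
Risk-neutral Pr[S_T > K] = N(d₂) = N(-0.03) = 0.4880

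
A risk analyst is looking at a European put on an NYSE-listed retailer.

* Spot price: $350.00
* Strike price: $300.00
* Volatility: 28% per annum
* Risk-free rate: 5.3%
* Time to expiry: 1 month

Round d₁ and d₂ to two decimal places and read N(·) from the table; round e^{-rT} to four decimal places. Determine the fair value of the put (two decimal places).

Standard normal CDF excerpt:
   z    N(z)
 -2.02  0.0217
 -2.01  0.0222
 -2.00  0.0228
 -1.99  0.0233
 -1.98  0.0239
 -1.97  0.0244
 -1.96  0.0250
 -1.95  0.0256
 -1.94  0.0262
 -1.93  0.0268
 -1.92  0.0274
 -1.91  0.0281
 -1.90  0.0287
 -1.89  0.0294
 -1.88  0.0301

σ√T = 0.28·√0.08333 = 0.0808
d₁ = [ln(350/300) + (0.053 + ½·0.28²)·0.08333] / (σ√T) = (0.1542 + 0.0077) / 0.0808 = 2.0022 which rounds to 2.00
d₂ = 2.0022 − 0.0808 = 1.9213 which rounds to 1.92
e^(−rT) = e^(−0.053·0.08333) = 0.9956
N(−d₂) = N(-1.92) = 0.0274;  N(−d₁) = N(-2.00) = 0.0228
P = 300·0.9956·0.0274 − 350·0.0228 = 8.1838 − 7.9800 = 0.2038

$0.20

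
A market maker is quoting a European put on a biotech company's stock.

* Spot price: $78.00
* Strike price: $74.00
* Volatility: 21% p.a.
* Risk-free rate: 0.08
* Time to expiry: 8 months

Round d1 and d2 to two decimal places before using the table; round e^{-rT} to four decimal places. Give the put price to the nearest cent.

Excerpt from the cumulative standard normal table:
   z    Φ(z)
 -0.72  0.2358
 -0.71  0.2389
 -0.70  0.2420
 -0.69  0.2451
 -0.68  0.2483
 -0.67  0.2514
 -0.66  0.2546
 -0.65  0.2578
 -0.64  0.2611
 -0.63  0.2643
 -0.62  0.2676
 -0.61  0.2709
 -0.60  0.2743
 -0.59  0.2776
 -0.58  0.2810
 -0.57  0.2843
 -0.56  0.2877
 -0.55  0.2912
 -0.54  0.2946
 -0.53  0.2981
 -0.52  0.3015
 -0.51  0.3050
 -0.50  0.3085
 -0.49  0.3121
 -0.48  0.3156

T = 0.6667;  σ√T = 0.1715
ln(S/K) + (r + σ²/2)T = ln(78/74) + (0.08 + 0.21²/2)·0.6667 = 0.0526 + 0.0680 = 0.1207
d₁ = 0.1207 / 0.1715 = 0.7038 which rounds to 0.70
d₂ = d₁ − σ√T = 0.7038 − 0.1715 = 0.5323 which rounds to 0.53
e^(−rT) = e^(−0.08·0.6667) = 0.9481
N(−d₂) = N(-0.53) = 0.2981;  N(−d₁) = N(-0.70) = 0.2420
P = 74·0.9481·0.2981 − 78·0.2420 = 20.9145 − 18.8760 = 2.0385

$2.04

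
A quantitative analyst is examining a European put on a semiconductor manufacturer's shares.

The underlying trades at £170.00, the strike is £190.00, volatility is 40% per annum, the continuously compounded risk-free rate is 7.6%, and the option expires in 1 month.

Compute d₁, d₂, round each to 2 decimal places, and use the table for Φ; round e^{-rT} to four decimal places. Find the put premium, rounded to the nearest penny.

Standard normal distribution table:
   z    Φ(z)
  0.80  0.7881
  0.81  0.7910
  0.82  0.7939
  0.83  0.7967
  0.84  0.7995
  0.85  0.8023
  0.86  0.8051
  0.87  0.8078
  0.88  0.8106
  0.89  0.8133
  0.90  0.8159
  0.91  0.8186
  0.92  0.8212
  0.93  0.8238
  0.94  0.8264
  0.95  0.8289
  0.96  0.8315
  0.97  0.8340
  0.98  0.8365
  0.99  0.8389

σ√T = 0.4·√0.08333 = 0.1155
d₁ = [ln(170/190) + (0.076 + 0.4²/2)·0.08333] / 0.1155 = [-0.1112 + 0.0130] / 0.1155 = -0.8507 ≈ -0.85
d₂ = d₁ − σ√T = -0.8507 − 0.1155 = -0.9661 ≈ -0.97
e^(−rT) = e^(−0.076·0.08333) = 0.9937
N(−d₂) = N(0.97) = 0.8340;  N(−d₁) = N(0.85) = 0.8023
P = 190·0.9937·0.8340 − 170·0.8023 = 157.4617 − 136.3910 = 21.0707

£21.07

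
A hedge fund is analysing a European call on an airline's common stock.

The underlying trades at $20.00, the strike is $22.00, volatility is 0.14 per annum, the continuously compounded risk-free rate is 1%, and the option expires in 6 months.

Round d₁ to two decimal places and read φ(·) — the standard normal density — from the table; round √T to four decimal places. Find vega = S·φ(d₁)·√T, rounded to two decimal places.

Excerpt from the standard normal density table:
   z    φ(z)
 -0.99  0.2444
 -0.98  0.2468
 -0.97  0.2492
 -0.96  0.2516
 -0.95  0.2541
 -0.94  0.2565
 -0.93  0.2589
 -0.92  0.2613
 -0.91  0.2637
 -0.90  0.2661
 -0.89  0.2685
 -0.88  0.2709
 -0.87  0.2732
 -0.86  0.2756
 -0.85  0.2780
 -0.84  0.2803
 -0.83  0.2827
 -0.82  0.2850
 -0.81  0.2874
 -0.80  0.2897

T = 0.5;  σ√T = 0.0990
d₁ = [ln(20/22) + (0.01 + 0.14²/2)·0.5] / 0.0990 = [-0.0953 + 0.0099] / 0.0990 = -0.8628 ⇒ -0.86
√T = √0.5 = 0.7071
φ(d₁) = φ(-0.86) = 0.2756
vega = S·φ(d₁)·√T = 20·0.2756·0.7071 = 3.8975
(Call and put vega coincide under Black-Scholes.)

3.90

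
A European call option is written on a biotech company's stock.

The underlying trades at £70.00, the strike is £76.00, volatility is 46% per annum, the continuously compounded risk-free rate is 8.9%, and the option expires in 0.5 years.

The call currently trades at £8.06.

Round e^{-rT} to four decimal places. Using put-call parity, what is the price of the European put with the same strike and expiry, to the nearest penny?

£10.75

exp(−rT) = exp(−0.089·0.5) = 0.9565
Put-call parity: C − P = S − K·e^(−rT) = 70 − 76·0.9565 = 70 − 72.6940 = -2.6940
P = C − (C − P) = 8.06 − (-2.6940) = 10.7540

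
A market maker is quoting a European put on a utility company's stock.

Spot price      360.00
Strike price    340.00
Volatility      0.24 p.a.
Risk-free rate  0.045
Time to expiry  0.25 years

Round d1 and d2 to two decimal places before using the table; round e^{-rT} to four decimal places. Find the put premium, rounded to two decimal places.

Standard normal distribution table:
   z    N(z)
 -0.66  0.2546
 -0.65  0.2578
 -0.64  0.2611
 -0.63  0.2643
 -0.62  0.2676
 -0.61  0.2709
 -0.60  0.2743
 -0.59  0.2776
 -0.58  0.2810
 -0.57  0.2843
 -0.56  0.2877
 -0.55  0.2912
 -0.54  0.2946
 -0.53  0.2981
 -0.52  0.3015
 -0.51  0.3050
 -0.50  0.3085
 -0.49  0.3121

7.39

σ√T = 0.24·√0.25 = 0.1200
d₁ = [ln(360/340) + (0.045 + ½·0.24²)·0.25] / (σ√T) = (0.0572 + 0.0185) / 0.1200 = 0.6301 ≈ 0.63
d₂ = 0.6301 − 0.1200 = 0.5101 ≈ 0.51
exp(−rT) = exp(−0.045·0.25) = 0.9888
N(−d₂) = N(-0.51) = 0.3050;  N(−d₁) = N(-0.63) = 0.2643
P = 340·0.9888·0.3050 − 360·0.2643 = 102.5386 − 95.1480 = 7.3906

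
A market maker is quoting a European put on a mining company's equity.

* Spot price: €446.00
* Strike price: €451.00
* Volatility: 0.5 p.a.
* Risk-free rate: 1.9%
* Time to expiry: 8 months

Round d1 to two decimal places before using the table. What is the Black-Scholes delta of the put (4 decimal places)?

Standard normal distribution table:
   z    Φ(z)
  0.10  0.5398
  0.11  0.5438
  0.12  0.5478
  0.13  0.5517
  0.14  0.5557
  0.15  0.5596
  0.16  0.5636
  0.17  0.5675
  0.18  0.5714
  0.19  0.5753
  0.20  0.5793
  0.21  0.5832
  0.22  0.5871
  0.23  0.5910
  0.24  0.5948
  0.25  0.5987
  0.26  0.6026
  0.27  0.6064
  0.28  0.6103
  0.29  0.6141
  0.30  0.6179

-0.4168

σ√T = 0.5 × 0.8165 = 0.4082
d₁ = [ln(446/451) + (0.019 + ½·0.5²)·0.6667] / (σ√T) = (-0.0111 + 0.0960) / 0.4082 = 0.2078 ≈ 0.21
N(d₁) = N(0.21) = 0.5832
Δ_put = N(d₁) − 1 = 0.5832 − 1 = -0.4168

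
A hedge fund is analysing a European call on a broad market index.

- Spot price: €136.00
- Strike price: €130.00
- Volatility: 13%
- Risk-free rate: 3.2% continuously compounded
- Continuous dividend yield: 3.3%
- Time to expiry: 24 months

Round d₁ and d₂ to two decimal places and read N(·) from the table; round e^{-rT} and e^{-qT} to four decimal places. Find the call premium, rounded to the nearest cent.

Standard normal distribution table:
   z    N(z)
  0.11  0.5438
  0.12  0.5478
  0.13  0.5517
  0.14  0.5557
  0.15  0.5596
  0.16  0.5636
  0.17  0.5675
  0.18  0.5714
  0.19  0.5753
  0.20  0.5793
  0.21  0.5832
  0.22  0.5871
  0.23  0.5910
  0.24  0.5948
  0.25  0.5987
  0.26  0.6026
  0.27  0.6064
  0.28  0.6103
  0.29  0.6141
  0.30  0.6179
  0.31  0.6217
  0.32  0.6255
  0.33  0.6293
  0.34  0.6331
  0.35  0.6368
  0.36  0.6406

σ√T = 0.13·√2 = 0.1838
d₁ = [ln(136/130) + (0.032 − 0.033 + ½·0.13²)·2] / (σ√T) = (0.0451 + 0.0149) / 0.1838 = 0.3265 → 0.33
d₂ = 0.3265 − 0.1838 = 0.1426 → 0.14
exp(−qT) = exp(−0.033·2) = 0.9361;  exp(−rT) = exp(−0.032·2) = 0.9380
N(d₁) = N(0.33) = 0.6293;  N(d₂) = N(0.14) = 0.5557
C = 136·0.9361·0.6293 − 130·0.9380·0.5557 = 80.1159 − 67.7621 = 12.3539

€12.35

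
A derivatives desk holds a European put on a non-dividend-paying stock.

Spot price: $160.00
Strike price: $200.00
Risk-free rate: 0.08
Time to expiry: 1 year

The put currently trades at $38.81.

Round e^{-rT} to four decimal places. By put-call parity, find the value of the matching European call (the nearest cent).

$14.19

e^(−rT) = e^(−0.08·1) = 0.9231
Put-call parity: C − P = S − K·e^(−rT) = 160 − 200·0.9231 = 160 − 184.6200 = -24.6200
C = P + (C − P) = 38.81 + (-24.6200) = 14.1900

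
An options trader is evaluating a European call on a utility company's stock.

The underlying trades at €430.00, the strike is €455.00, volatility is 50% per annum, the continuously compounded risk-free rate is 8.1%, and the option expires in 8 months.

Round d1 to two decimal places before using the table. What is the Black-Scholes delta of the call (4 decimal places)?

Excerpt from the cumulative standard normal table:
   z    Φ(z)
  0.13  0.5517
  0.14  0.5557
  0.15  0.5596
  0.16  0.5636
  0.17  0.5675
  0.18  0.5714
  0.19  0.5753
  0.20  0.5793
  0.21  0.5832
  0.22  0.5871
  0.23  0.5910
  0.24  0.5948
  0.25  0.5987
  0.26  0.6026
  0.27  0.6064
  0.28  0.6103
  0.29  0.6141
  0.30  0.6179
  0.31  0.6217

0.5793

T = 0.6667;  σ√T = 0.4082
d₁ = [ln(430/455) + (0.081 + ½·0.5²)·0.6667] / (σ√T) = (-0.0565 + 0.1373) / 0.4082 = 0.1980 → 0.20
N(d₁) = N(0.20) = 0.5793
Δ_call = N(d₁) = 0.5793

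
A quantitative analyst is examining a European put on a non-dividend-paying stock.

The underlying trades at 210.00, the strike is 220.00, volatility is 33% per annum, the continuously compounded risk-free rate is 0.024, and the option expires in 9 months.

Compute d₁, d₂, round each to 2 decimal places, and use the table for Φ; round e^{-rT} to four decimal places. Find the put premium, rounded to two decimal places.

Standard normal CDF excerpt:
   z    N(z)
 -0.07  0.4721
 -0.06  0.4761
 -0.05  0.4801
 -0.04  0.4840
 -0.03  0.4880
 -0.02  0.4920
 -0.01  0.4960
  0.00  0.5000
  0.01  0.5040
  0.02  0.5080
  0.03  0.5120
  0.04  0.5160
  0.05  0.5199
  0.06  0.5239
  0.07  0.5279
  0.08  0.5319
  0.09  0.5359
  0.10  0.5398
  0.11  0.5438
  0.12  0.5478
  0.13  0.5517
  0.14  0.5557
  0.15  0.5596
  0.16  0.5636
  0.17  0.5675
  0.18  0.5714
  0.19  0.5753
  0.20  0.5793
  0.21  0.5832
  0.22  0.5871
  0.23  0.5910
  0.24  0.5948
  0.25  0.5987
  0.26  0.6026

σ√T = 0.33·√0.75 = 0.2858
ln(S/K) + (r + σ²/2)T = ln(210/220) + (0.024 + 0.33²/2)·0.75 = -0.0465 + 0.0588 = 0.0123
d₁ = 0.0123 / 0.2858 = 0.0431 which rounds to 0.04
d₂ = d₁ − σ√T = 0.0431 − 0.2858 = -0.2427 which rounds to -0.24
exp(−rT) = exp(−0.024·0.75) = 0.9822
N(−d₂) = N(0.24) = 0.5948;  N(−d₁) = N(-0.04) = 0.4840
P = 220·0.9822·0.5948 − 210·0.4840 = 128.5268 − 101.6400 = 26.8868

26.89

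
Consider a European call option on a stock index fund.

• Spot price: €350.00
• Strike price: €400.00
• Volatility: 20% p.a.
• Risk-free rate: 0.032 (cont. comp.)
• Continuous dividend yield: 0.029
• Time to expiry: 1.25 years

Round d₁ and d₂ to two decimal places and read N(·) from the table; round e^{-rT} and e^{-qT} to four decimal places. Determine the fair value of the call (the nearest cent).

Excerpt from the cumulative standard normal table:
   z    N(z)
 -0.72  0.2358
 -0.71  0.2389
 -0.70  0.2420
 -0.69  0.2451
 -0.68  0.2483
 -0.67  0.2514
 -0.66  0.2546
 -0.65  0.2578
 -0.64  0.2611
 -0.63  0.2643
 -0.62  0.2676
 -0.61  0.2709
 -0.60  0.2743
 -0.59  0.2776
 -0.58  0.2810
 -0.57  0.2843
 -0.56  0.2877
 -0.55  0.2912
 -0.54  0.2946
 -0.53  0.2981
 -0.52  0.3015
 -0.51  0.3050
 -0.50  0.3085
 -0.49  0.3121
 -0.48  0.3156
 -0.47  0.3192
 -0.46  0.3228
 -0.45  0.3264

σ√T = 0.2 × 1.1180 = 0.2236
d₁ = [ln(350/400) + (0.032 − 0.029 + ½·0.2²)·1.25] / (σ√T) = (-0.1335 + 0.0288) / 0.2236 = -0.4686 which rounds to -0.47
d₂ = -0.4686 − 0.2236 = -0.6922 which rounds to -0.69
e^(−qT) = e^(−0.029·1.25) = 0.9644;  e^(−rT) = e^(−0.032·1.25) = 0.9608
C = 350·0.9644·N(-0.47) − 400·0.9608·N(-0.69) = 350·0.9644·0.3192 − 400·0.9608·0.2451 = 107.7428 − 94.1968 = 13.5459

€13.55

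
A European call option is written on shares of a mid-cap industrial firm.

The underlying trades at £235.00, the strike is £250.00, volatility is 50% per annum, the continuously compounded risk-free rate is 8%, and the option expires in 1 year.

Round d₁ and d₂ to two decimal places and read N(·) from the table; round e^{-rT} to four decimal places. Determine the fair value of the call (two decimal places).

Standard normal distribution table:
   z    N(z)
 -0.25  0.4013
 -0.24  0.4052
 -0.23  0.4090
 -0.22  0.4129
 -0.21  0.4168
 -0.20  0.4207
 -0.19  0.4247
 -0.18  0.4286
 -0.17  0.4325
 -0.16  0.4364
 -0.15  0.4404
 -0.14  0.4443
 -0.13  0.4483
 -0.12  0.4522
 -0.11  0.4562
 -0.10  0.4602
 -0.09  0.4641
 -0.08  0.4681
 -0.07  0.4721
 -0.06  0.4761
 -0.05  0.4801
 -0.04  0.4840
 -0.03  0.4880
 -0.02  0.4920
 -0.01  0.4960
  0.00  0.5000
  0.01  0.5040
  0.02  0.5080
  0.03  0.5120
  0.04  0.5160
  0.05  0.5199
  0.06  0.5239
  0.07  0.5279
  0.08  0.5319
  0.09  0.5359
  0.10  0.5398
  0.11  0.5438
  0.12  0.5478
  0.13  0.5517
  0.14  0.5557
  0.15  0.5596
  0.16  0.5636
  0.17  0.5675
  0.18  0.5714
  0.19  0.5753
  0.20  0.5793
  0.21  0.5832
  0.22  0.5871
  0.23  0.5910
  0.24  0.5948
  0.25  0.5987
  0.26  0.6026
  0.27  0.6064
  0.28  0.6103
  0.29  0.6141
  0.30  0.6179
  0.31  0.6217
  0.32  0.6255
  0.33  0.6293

£48.13

σ√T = 0.5·√1 = 0.5000
d₁ = [ln(235/250) + (0.08 + ½·0.5²)·1] / (σ√T) = (-0.0619 + 0.2050) / 0.5000 = 0.2862 → 0.29
d₂ = 0.2862 − 0.5000 = -0.2138 → -0.21
exp(−rT) = exp(−0.08·1) = 0.9231
N(d₁) = N(0.29) = 0.6141;  N(d₂) = N(-0.21) = 0.4168
C = 235·0.6141 − 250·0.9231·0.4168 = 144.3135 − 96.1870 = 48.1265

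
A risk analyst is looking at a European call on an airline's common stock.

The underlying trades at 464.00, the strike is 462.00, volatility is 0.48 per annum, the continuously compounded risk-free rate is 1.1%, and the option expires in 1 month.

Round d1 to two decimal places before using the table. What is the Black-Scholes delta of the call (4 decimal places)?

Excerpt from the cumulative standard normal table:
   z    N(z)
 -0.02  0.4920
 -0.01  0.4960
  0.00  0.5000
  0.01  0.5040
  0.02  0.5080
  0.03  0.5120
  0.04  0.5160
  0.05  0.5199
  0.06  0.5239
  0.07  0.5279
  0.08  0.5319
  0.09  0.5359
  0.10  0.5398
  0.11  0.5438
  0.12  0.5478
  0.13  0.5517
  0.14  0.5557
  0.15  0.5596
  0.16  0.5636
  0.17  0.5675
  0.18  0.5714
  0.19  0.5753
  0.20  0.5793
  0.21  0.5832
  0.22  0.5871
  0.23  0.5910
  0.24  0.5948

0.5438

T = 0.08333;  σ√T = 0.1386
ln(S/K) + (r + σ²/2)T = ln(464/462) + (0.011 + 0.48²/2)·0.08333 = 0.0043 + 0.0105 = 0.0148
d₁ = 0.0148 / 0.1386 = 0.1071 which rounds to 0.11
N(d₁) = N(0.11) = 0.5438
Δ_call = N(d₁) = 0.5438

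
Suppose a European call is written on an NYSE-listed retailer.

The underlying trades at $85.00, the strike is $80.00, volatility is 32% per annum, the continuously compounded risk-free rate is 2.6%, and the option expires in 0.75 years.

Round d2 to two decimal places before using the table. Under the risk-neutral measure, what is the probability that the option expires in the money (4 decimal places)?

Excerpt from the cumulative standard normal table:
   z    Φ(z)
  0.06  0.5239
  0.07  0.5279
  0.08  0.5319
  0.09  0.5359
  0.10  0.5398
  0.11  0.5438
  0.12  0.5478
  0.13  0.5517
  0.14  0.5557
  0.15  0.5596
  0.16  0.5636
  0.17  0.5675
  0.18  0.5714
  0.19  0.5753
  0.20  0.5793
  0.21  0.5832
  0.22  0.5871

0.5596

T = 0.75;  σ√T = 0.2771
d₁ = [ln(85/80) + (0.026 + ½·0.32²)·0.75] / (σ√T) = (0.0606 + 0.0579) / 0.2771 = 0.4277 ≈ 0.43
d₂ = 0.4277 − 0.2771 = 0.1506 ≈ 0.15
Pr(exercise) under Q = N(d₂) = 0.5596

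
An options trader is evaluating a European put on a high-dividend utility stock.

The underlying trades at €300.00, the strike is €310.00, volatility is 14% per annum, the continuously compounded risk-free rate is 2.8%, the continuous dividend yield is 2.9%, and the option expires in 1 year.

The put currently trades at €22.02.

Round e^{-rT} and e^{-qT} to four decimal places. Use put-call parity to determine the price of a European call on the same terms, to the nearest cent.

€12.00

exp(−qT) = exp(−0.029·1) = 0.9714;  exp(−rT) = exp(−0.028·1) = 0.9724
Put-call parity: C − P = S·e^(−qT) − K·e^(−rT) = 300·0.9714 − 310·0.9724 = 291.4200 − 301.4440 = -10.0240
C = P + (C − P) = 22.02 + (-10.0240) = 11.9960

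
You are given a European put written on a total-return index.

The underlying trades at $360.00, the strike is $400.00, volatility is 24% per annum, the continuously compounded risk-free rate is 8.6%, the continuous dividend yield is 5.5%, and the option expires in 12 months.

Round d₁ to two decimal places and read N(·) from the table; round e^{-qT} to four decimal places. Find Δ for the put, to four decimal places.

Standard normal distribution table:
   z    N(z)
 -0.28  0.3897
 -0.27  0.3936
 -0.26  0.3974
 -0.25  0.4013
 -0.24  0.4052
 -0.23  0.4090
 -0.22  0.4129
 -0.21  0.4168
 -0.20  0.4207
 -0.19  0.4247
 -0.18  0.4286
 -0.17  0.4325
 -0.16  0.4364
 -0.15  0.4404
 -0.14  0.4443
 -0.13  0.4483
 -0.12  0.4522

σ√T = 0.24 × 1.0000 = 0.2400
ln(S/K) + (r − q + σ²/2)T = ln(360/400) + (0.086 − 0.055 + 0.24²/2)·1 = -0.1054 + 0.0598 = -0.0456
d₁ = -0.0456 / 0.2400 = -0.1898 ⇒ -0.19
N(d₁) = N(-0.19) = 0.4247
Δ_put = exp(−qT)·(N(d₁) − 1) = 0.9465·(0.4247 − 1) = -0.5445

-0.5445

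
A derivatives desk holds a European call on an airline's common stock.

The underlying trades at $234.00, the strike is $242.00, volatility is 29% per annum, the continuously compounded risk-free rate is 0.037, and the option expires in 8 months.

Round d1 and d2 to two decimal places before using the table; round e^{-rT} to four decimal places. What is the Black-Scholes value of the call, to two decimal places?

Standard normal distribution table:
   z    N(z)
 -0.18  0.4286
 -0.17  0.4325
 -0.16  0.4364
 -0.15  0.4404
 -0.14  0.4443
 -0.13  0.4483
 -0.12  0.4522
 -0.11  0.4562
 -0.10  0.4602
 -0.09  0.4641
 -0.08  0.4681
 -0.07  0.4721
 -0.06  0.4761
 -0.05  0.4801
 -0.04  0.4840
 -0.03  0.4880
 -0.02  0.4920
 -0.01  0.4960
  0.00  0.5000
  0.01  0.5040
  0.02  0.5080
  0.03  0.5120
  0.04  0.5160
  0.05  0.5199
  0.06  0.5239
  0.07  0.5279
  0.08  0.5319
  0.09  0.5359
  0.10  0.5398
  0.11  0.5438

T = 0.6667;  σ√T = 0.2368
ln(S/K) + (r + σ²/2)T = ln(234/242) + (0.037 + 0.29²/2)·0.6667 = -0.0336 + 0.0527 = 0.0191
d₁ = 0.0191 / 0.2368 = 0.0806 → 0.08
d₂ = d₁ − σ√T = 0.0806 − 0.2368 = -0.1562 → -0.16
exp(−rT) = exp(−0.037·0.6667) = 0.9756
C = 234·N(0.08) − 242·0.9756·N(-0.16) = 234·0.5319 − 242·0.9756·0.4364 = 124.4646 − 103.0319 = 21.4327

$21.43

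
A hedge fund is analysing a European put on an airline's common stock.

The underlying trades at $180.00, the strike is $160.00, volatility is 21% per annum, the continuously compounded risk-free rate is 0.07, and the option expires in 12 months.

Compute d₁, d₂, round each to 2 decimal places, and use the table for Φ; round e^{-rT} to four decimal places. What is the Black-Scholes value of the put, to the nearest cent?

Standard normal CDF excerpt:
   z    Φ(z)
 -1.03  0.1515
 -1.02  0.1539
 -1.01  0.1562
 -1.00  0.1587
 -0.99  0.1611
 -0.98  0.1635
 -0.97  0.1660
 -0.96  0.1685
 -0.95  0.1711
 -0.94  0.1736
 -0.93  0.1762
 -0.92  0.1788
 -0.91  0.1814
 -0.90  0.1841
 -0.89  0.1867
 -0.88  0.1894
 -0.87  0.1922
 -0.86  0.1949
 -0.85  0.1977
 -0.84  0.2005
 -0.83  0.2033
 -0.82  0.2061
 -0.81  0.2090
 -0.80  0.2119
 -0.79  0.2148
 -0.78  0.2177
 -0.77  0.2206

σ√T = 0.21 × 1.0000 = 0.2100
d₁ = [ln(180/160) + (0.07 + 0.21²/2)·1] / 0.2100 = [0.1178 + 0.0921] / 0.2100 = 0.9992 → 1.00
d₂ = d₁ − σ√T = 0.9992 − 0.2100 = 0.7892 → 0.79
e^(−rT) = e^(−0.07·1) = 0.9324
P = 160·0.9324·N(-0.79) − 180·N(-1.00) = 160·0.9324·0.2148 − 180·0.1587 = 32.0447 − 28.5660 = 3.4787

$3.48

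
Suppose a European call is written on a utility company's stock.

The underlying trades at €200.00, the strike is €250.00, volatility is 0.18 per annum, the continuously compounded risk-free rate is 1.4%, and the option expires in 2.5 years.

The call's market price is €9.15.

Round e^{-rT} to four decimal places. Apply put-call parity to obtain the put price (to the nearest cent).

€50.55

e^(−rT) = e^(−0.014·2.5) = 0.9656
Put-call parity: C − P = S − K·e^(−rT) = 200 − 250·0.9656 = 200 − 241.4000 = -41.4000
P = C − (C − P) = 9.15 − (-41.4000) = 50.5500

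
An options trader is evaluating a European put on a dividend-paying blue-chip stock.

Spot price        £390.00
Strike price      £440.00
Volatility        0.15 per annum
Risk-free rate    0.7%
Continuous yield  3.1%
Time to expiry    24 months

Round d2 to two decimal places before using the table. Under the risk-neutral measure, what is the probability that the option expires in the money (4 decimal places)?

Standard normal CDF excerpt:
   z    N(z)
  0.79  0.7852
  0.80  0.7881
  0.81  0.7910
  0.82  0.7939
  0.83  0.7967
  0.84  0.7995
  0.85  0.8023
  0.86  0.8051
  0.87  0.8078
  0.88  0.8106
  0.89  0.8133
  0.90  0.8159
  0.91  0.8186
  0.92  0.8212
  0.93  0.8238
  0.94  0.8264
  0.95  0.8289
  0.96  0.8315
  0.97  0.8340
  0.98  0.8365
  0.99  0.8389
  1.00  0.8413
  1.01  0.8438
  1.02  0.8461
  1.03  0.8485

σ√T = 0.15 × 1.4142 = 0.2121
d₁ = [ln(390/440) + (0.007 − 0.031 + 0.15²/2)·2] / 0.2121 = [-0.1206 − 0.0255] / 0.2121 = -0.6889 ⇒ -0.69
d₂ = d₁ − σ√T = -0.6889 − 0.2121 = -0.9010 ⇒ -0.90
Risk-neutral Pr[S_T < K] = N(−d₂) = N(0.90) = 0.8159

0.8159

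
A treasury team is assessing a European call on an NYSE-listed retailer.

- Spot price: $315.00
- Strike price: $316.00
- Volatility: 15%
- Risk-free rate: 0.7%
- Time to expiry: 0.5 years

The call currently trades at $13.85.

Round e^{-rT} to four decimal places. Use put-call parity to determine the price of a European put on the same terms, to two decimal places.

$13.74

exp(−rT) = exp(−0.007·0.5) = 0.9965
Put-call parity: C − P = S − K·e^(−rT) = 315 − 316·0.9965 = 315 − 314.8940 = 0.1060
P = C − (C − P) = 13.85 − (0.1060) = 13.7440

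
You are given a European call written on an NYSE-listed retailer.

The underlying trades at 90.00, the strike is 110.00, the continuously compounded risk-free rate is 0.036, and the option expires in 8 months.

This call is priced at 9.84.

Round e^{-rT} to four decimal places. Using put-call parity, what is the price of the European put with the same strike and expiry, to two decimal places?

27.23

exp(−rT) = exp(−0.036·0.6667) = 0.9763
Put-call parity: C − P = S − K·e^(−rT) = 90 − 110·0.9763 = 90 − 107.3930 = -17.3930
P = C − (C − P) = 9.84 − (-17.3930) = 27.2330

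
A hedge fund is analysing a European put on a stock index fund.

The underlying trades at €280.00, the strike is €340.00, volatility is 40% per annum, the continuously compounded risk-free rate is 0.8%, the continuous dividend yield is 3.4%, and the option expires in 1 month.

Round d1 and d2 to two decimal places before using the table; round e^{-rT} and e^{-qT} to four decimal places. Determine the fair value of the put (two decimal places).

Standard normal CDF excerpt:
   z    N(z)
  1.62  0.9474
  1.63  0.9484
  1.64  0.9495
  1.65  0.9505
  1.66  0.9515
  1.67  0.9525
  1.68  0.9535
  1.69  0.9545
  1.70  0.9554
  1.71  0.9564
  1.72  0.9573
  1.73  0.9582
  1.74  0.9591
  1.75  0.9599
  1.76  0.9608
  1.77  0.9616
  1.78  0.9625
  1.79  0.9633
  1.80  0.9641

€61.33

σ√T = 0.4 × 0.2887 = 0.1155
d₁ = [ln(280/340) + (0.008 − 0.034 + ½·0.4²)·0.08333] / (σ√T) = (-0.1942 + 0.0045) / 0.1155 = -1.6425 ≈ -1.64
d₂ = -1.6425 − 0.1155 = -1.7579 ≈ -1.76
exp(−qT) = exp(−0.034·0.08333) = 0.9972;  exp(−rT) = exp(−0.008·0.08333) = 0.9993
P = 340·0.9993·N(1.76) − 280·0.9972·N(1.64) = 340·0.9993·0.9608 − 280·0.9972·0.9495 = 326.4433 − 265.1156 = 61.3277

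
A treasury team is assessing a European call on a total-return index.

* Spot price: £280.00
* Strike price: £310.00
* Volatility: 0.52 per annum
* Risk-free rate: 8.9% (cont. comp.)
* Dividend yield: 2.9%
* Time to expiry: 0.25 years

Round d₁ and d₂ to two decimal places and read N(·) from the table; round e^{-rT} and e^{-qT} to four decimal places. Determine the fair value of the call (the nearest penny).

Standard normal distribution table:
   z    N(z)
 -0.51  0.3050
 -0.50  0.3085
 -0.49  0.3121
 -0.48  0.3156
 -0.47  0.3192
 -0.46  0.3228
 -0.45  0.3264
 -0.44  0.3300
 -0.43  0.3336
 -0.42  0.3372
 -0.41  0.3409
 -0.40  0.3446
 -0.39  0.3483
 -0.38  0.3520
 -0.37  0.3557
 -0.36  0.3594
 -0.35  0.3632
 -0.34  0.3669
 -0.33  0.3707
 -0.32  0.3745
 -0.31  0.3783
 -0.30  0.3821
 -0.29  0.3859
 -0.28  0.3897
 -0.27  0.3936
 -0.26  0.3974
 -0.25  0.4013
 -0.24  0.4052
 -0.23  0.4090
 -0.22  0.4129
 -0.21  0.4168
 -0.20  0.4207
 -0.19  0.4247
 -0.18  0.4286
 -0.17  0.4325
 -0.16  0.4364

£19.08

σ√T = 0.52 × 0.5000 = 0.2600
ln(S/K) + (r − q + σ²/2)T = ln(280/310) + (0.089 − 0.029 + 0.52²/2)·0.25 = -0.1018 + 0.0488 = -0.0530
d₁ = -0.0530 / 0.2600 = -0.2038 which rounds to -0.20
d₂ = d₁ − σ√T = -0.2038 − 0.2600 = -0.4638 which rounds to -0.46
exp(−qT) = exp(−0.029·0.25) = 0.9928;  exp(−rT) = exp(−0.089·0.25) = 0.9780
C = 280·0.9928·N(-0.20) − 310·0.9780·N(-0.46) = 280·0.9928·0.4207 − 310·0.9780·0.3228 = 116.9479 − 97.8665 = 19.0814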